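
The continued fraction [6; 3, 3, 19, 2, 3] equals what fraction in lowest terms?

8701/1381

Fold from the inside: start with 3/1.
  2 + 1/3 = 7/3
  19 + 3/7 = 136/7
  3 + 7/136 = 415/136
  3 + 136/415 = 1381/415
  6 + 415/1381 = 8701/1381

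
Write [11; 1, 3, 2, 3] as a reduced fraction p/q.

365/31

Fold from the inside: start with 3/1.
  2 + 1/3 = 7/3
  3 + 3/7 = 24/7
  1 + 7/24 = 31/24
  11 + 24/31 = 365/31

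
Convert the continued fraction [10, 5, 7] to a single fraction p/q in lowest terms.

Fold from the inside: start with 7/1.
  5 + 1/7 = 36/7
  10 + 7/36 = 367/36

367/36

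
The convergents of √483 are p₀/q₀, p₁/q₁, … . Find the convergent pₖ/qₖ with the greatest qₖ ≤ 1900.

41559/1891

√483 = [21; 1, 42, …] (period length 2).
Convergents:
  p_0/q_0 = 21/1
  p_1/q_1 = 22/1
  p_2/q_2 = 945/43
  p_3/q_3 = 967/44
  p_4/q_4 = 41559/1891
  p_5/q_5 = 42526/1935
q_4 = 1891 ≤ 1900 < 1935 = q_5, so the answer is 41559/1891.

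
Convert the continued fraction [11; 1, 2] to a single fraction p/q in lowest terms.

35/3

Fold from the inside: start with 2/1.
  1 + 1/2 = 3/2
  11 + 2/3 = 35/3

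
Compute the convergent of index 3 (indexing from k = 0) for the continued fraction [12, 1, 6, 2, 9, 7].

193/15

Using pₖ = aₖpₖ₋₁ + pₖ₋₂, qₖ = aₖqₖ₋₁ + qₖ₋₂ (with p₋₁=1, p₋₂=0, q₋₁=0, q₋₂=1):
  k=0: a=12, p=12, q=1
  k=1: a=1, p=13, q=1
  k=2: a=6, p=90, q=7
  k=3: a=2, p=193, q=15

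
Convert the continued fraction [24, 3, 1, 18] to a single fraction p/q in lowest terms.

1819/75

Using pₖ = aₖpₖ₋₁ + pₖ₋₂ and qₖ = aₖqₖ₋₁ + qₖ₋₂:
  k=0: a=24, p=24, q=1
  k=1: a=3, p=73, q=3
  k=2: a=1, p=97, q=4
  k=3: a=18, p=1819, q=75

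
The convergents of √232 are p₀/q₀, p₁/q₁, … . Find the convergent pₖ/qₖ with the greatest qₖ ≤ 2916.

√232 = [15; 4, 3, 7, 3, 4, 30, …] (period length 6).
Convergents:
  p_0/q_0 = 15/1
  p_1/q_1 = 61/4
  p_2/q_2 = 198/13
  p_3/q_3 = 1447/95
  p_4/q_4 = 4539/298
  p_5/q_5 = 19603/1287
  p_6/q_6 = 592629/38908
q_5 = 1287 ≤ 2916 < 38908 = q_6, so the answer is 19603/1287.

19603/1287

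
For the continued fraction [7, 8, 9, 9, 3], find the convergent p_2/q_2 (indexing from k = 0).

Using pₖ = aₖpₖ₋₁ + pₖ₋₂, qₖ = aₖqₖ₋₁ + qₖ₋₂ (with p₋₁=1, p₋₂=0, q₋₁=0, q₋₂=1):
  k=0: a=7, p=7, q=1
  k=1: a=8, p=57, q=8
  k=2: a=9, p=520, q=73

520/73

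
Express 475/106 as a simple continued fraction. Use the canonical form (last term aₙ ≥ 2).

[4; 2, 12, 1, 3]

475 = 4·106 + 51
106 = 2·51 + 4
51 = 12·4 + 3
4 = 1·3 + 1
3 = 3·1 + 0  (stop)
So 475/106 = [4; 2, 12, 1, 3].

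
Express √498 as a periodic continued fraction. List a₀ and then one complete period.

a₀ = ⌊√498⌋ = 22.
With m₀=0, d₀=1 and mₖ₊₁ = dₖaₖ − mₖ, dₖ₊₁ = (n − mₖ₊₁²)/dₖ, aₖ₊₁ = ⌊(a₀+mₖ₊₁)/dₖ₊₁⌋:
  k=1: m=22, d=14, a=3
  k=2: m=20, d=7, a=6
  k=3: m=22, d=2, a=22
  k=4: m=22, d=7, a=6
  k=5: m=20, d=14, a=3
  k=6: m=22, d=1, a=44
d=1 and a=2a₀=44 at k=6, so the next step gives (m, d) = (22, 14) again — its k=1 value — and the period has length 6.

[22; 3, 6, 22, 6, 3, 44]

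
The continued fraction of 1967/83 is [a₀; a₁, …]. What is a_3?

3

1967 = 23·83 + 58   →  a_0 = 23
83 = 1·58 + 25   →  a_1 = 1
58 = 2·25 + 8   →  a_2 = 2
25 = 3·8 + 1   →  a_3 = 3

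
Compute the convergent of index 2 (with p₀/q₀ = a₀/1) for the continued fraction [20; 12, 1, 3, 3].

261/13

Using pₖ = aₖpₖ₋₁ + pₖ₋₂, qₖ = aₖqₖ₋₁ + qₖ₋₂ (with p₋₁=1, p₋₂=0, q₋₁=0, q₋₂=1):
  k=0: a=20, p=20, q=1
  k=1: a=12, p=241, q=12
  k=2: a=1, p=261, q=13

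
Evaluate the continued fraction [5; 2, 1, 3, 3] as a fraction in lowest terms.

Using pₖ = aₖpₖ₋₁ + pₖ₋₂ and qₖ = aₖqₖ₋₁ + qₖ₋₂:
  k=0: a=5, p=5, q=1
  k=1: a=2, p=11, q=2
  k=2: a=1, p=16, q=3
  k=3: a=3, p=59, q=11
  k=4: a=3, p=193, q=36

193/36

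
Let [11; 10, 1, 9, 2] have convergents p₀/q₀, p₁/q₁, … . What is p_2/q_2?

Using pₖ = aₖpₖ₋₁ + pₖ₋₂, qₖ = aₖqₖ₋₁ + qₖ₋₂ (with p₋₁=1, p₋₂=0, q₋₁=0, q₋₂=1):
  k=0: a=11, p=11, q=1
  k=1: a=10, p=111, q=10
  k=2: a=1, p=122, q=11

122/11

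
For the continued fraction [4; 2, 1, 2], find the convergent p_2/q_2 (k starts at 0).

Using pₖ = aₖpₖ₋₁ + pₖ₋₂, qₖ = aₖqₖ₋₁ + qₖ₋₂ (with p₋₁=1, p₋₂=0, q₋₁=0, q₋₂=1):
  k=0: a=4, p=4, q=1
  k=1: a=2, p=9, q=2
  k=2: a=1, p=13, q=3

13/3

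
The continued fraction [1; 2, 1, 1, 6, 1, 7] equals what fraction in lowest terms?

417/299

Fold from the inside: start with 7/1.
  1 + 1/7 = 8/7
  6 + 7/8 = 55/8
  1 + 8/55 = 63/55
  1 + 55/63 = 118/63
  2 + 63/118 = 299/118
  1 + 118/299 = 417/299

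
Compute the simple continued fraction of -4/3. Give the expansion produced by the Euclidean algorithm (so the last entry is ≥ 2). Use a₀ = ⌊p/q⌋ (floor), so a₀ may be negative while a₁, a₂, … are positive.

-4 = -2*3 + 2
3 = 1*2 + 1
2 = 2*1 + 0  (stop)
So -4/3 = [-2; 1, 2].

[-2; 1, 2]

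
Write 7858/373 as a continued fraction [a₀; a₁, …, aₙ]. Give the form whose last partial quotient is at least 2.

7858 = 21×373 + 25
373 = 14×25 + 23
25 = 1×23 + 2
23 = 11×2 + 1
2 = 2×1 + 0  (stop)
So 7858/373 = [21; 14, 1, 11, 2].

[21; 14, 1, 11, 2]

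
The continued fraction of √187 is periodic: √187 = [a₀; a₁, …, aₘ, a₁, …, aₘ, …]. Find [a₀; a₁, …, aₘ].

a₀ = ⌊√187⌋ = 13.
With m₀=0, d₀=1 and mₖ₊₁ = dₖaₖ − mₖ, dₖ₊₁ = (n − mₖ₊₁²)/dₖ, aₖ₊₁ = ⌊(a₀+mₖ₊₁)/dₖ₊₁⌋:
  k=1: m=13, d=18, a=1
  k=2: m=5, d=9, a=2
  k=3: m=13, d=2, a=13
  k=4: m=13, d=9, a=2
  k=5: m=5, d=18, a=1
  k=6: m=13, d=1, a=26
d=1 and a=2a₀=26 at k=6, so the next step gives (m, d) = (13, 18) again — its k=1 value — and the period has length 6.

[13; 1, 2, 13, 2, 1, 26]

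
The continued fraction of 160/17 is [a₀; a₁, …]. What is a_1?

160 = 9·17 + 7   →  a_0 = 9
17 = 2·7 + 3   →  a_1 = 2

2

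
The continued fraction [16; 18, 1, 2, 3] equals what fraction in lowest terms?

Using pₖ = aₖpₖ₋₁ + pₖ₋₂ and qₖ = aₖqₖ₋₁ + qₖ₋₂:
  k=0: a=16, p=16, q=1
  k=1: a=18, p=289, q=18
  k=2: a=1, p=305, q=19
  k=3: a=2, p=899, q=56
  k=4: a=3, p=3002, q=187

3002/187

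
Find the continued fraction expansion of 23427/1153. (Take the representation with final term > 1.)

23427 = 20×1153 + 367
1153 = 3×367 + 52
367 = 7×52 + 3
52 = 17×3 + 1
3 = 3×1 + 0  (stop)
So 23427/1153 = [20; 3, 7, 17, 3].

[20; 3, 7, 17, 3]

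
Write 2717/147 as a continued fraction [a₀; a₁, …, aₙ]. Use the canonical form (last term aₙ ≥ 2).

2717 = 18·147 + 71
147 = 2·71 + 5
71 = 14·5 + 1
5 = 5·1 + 0  (stop)
So 2717/147 = [18; 2, 14, 5].

[18; 2, 14, 5]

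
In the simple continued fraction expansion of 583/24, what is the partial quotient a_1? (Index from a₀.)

583 = 24·24 + 7   →  a_0 = 24
24 = 3·7 + 3   →  a_1 = 3

3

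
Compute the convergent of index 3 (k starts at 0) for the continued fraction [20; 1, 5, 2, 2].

271/13

Using pₖ = aₖpₖ₋₁ + pₖ₋₂, qₖ = aₖqₖ₋₁ + qₖ₋₂ (with p₋₁=1, p₋₂=0, q₋₁=0, q₋₂=1):
  k=0: a=20, p=20, q=1
  k=1: a=1, p=21, q=1
  k=2: a=5, p=125, q=6
  k=3: a=2, p=271, q=13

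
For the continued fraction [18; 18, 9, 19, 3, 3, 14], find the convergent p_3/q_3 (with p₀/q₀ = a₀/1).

Using pₖ = aₖpₖ₋₁ + pₖ₋₂, qₖ = aₖqₖ₋₁ + qₖ₋₂ (with p₋₁=1, p₋₂=0, q₋₁=0, q₋₂=1):
  k=0: a=18, p=18, q=1
  k=1: a=18, p=325, q=18
  k=2: a=9, p=2943, q=163
  k=3: a=19, p=56242, q=3115

56242/3115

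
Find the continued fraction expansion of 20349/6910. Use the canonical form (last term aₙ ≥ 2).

20349 = 2·6910 + 6529
6910 = 1·6529 + 381
6529 = 17·381 + 52
381 = 7·52 + 17
52 = 3·17 + 1
17 = 17·1 + 0  (stop)
So 20349/6910 = [2; 1, 17, 7, 3, 17].

[2; 1, 17, 7, 3, 17]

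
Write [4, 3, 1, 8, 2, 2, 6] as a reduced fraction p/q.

4989/1172

Fold from the inside: start with 6/1.
  2 + 1/6 = 13/6
  2 + 6/13 = 32/13
  8 + 13/32 = 269/32
  1 + 32/269 = 301/269
  3 + 269/301 = 1172/301
  4 + 301/1172 = 4989/1172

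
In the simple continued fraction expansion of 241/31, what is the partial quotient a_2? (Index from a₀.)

241 = 7·31 + 24   →  a_0 = 7
31 = 1·24 + 7   →  a_1 = 1
24 = 3·7 + 3   →  a_2 = 3

3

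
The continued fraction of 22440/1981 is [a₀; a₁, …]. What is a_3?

11

22440 = 11·1981 + 649   →  a_0 = 11
1981 = 3·649 + 34   →  a_1 = 3
649 = 19·34 + 3   →  a_2 = 19
34 = 11·3 + 1   →  a_3 = 11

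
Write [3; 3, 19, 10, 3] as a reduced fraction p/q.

6013/1807

Fold from the inside: start with 3/1.
  10 + 1/3 = 31/3
  19 + 3/31 = 592/31
  3 + 31/592 = 1807/592
  3 + 592/1807 = 6013/1807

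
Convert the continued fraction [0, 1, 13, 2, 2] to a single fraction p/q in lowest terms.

67/72

Fold from the inside: start with 2/1.
  2 + 1/2 = 5/2
  13 + 2/5 = 67/5
  1 + 5/67 = 72/67
  0 + 67/72 = 67/72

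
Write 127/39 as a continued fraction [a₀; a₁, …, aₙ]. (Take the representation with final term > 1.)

[3; 3, 1, 9]

127 = 3×39 + 10
39 = 3×10 + 9
10 = 1×9 + 1
9 = 9×1 + 0  (stop)
So 127/39 = [3; 3, 1, 9].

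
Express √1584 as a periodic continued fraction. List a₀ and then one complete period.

a₀ = ⌊√1584⌋ = 39.
With m₀=0, d₀=1 and mₖ₊₁ = dₖaₖ − mₖ, dₖ₊₁ = (n − mₖ₊₁²)/dₖ, aₖ₊₁ = ⌊(a₀+mₖ₊₁)/dₖ₊₁⌋:
  k=1: m=39, d=63, a=1
  k=2: m=24, d=16, a=3
  k=3: m=24, d=63, a=1
  k=4: m=39, d=1, a=78
d=1 and a=2a₀=78 at k=4, so the next step gives (m, d) = (39, 63) again — its k=1 value — and the period has length 4.

[39; 1, 3, 1, 78]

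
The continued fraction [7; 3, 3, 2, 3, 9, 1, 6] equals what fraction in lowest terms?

Using pₖ = aₖpₖ₋₁ + pₖ₋₂ and qₖ = aₖqₖ₋₁ + qₖ₋₂:
  k=0: a=7, p=7, q=1
  k=1: a=3, p=22, q=3
  k=2: a=3, p=73, q=10
  k=3: a=2, p=168, q=23
  k=4: a=3, p=577, q=79
  k=5: a=9, p=5361, q=734
  k=6: a=1, p=5938, q=813
  k=7: a=6, p=40989, q=5612

40989/5612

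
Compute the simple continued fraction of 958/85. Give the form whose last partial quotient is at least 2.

958 = 11×85 + 23
85 = 3×23 + 16
23 = 1×16 + 7
16 = 2×7 + 2
7 = 3×2 + 1
2 = 2×1 + 0  (stop)
So 958/85 = [11; 3, 1, 2, 3, 2].

[11; 3, 1, 2, 3, 2]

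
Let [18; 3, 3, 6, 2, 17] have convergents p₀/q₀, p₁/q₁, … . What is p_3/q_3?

Using pₖ = aₖpₖ₋₁ + pₖ₋₂, qₖ = aₖqₖ₋₁ + qₖ₋₂ (with p₋₁=1, p₋₂=0, q₋₁=0, q₋₂=1):
  k=0: a=18, p=18, q=1
  k=1: a=3, p=55, q=3
  k=2: a=3, p=183, q=10
  k=3: a=6, p=1153, q=63

1153/63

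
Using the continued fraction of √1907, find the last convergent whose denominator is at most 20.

√1907 = [43; 1, 2, 43, 2, 1, 86, …] (period length 6).
Convergents:
  p_0/q_0 = 43/1
  p_1/q_1 = 44/1
  p_2/q_2 = 131/3
  p_3/q_3 = 5677/130
q_2 = 3 ≤ 20 < 130 = q_3, so the answer is 131/3.

131/3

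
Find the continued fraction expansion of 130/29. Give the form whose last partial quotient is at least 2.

130 = 4*29 + 14
29 = 2*14 + 1
14 = 14*1 + 0  (stop)
So 130/29 = [4; 2, 14].

[4; 2, 14]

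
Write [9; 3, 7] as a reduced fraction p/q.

205/22

Using pₖ = aₖpₖ₋₁ + pₖ₋₂ and qₖ = aₖqₖ₋₁ + qₖ₋₂:
  k=0: a=9, p=9, q=1
  k=1: a=3, p=28, q=3
  k=2: a=7, p=205, q=22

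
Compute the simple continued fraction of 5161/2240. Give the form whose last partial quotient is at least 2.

[2; 3, 3, 2, 5, 3, 2, 2]

5161 = 2·2240 + 681
2240 = 3·681 + 197
681 = 3·197 + 90
197 = 2·90 + 17
90 = 5·17 + 5
17 = 3·5 + 2
5 = 2·2 + 1
2 = 2·1 + 0  (stop)
So 5161/2240 = [2; 3, 3, 2, 5, 3, 2, 2].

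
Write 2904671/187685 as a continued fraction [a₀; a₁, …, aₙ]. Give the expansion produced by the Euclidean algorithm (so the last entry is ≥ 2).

2904671 = 15·187685 + 89396
187685 = 2·89396 + 8893
89396 = 10·8893 + 466
8893 = 19·466 + 39
466 = 11·39 + 37
39 = 1·37 + 2
37 = 18·2 + 1
2 = 2·1 + 0  (stop)
So 2904671/187685 = [15; 2, 10, 19, 11, 1, 18, 2].

[15; 2, 10, 19, 11, 1, 18, 2]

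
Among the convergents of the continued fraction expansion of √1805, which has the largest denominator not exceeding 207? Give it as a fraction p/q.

2889/68

√1805 = [42; 2, 16, 2, 84, …] (period length 4).
Convergents:
  p_0/q_0 = 42/1
  p_1/q_1 = 85/2
  p_2/q_2 = 1402/33
  p_3/q_3 = 2889/68
  p_4/q_4 = 244078/5745
q_3 = 68 ≤ 207 < 5745 = q_4, so the answer is 2889/68.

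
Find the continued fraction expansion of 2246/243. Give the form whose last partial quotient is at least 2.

2246 = 9*243 + 59
243 = 4*59 + 7
59 = 8*7 + 3
7 = 2*3 + 1
3 = 3*1 + 0  (stop)
So 2246/243 = [9; 4, 8, 2, 3].

[9; 4, 8, 2, 3]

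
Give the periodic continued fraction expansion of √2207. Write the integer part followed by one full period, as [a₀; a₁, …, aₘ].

[46; 1, 45, 1, 92]

a₀ = ⌊√2207⌋ = 46.
With m₀=0, d₀=1 and mₖ₊₁ = dₖaₖ − mₖ, dₖ₊₁ = (n − mₖ₊₁²)/dₖ, aₖ₊₁ = ⌊(a₀+mₖ₊₁)/dₖ₊₁⌋:
  k=1: m=46, d=91, a=1
  k=2: m=45, d=2, a=45
  k=3: m=45, d=91, a=1
  k=4: m=46, d=1, a=92
d=1 and a=2a₀=92 at k=4, so the next step gives (m, d) = (46, 91) again — its k=1 value — and the period has length 4.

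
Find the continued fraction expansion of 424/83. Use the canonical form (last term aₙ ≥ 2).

424 = 5·83 + 9
83 = 9·9 + 2
9 = 4·2 + 1
2 = 2·1 + 0  (stop)
So 424/83 = [5; 9, 4, 2].

[5; 9, 4, 2]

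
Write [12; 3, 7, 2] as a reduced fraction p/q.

Fold from the inside: start with 2/1.
  7 + 1/2 = 15/2
  3 + 2/15 = 47/15
  12 + 15/47 = 579/47

579/47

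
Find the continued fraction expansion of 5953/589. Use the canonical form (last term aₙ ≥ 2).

[10; 9, 2, 1, 6, 3]

5953 = 10×589 + 63
589 = 9×63 + 22
63 = 2×22 + 19
22 = 1×19 + 3
19 = 6×3 + 1
3 = 3×1 + 0  (stop)
So 5953/589 = [10; 9, 2, 1, 6, 3].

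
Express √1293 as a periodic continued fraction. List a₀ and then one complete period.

a₀ = ⌊√1293⌋ = 35.
With m₀=0, d₀=1 and mₖ₊₁ = dₖaₖ − mₖ, dₖ₊₁ = (n − mₖ₊₁²)/dₖ, aₖ₊₁ = ⌊(a₀+mₖ₊₁)/dₖ₊₁⌋:
  k=1: m=35, d=68, a=1
  k=2: m=33, d=3, a=22
  k=3: m=33, d=68, a=1
  k=4: m=35, d=1, a=70
d=1 and a=2a₀=70 at k=4, so the next step gives (m, d) = (35, 68) again — its k=1 value — and the period has length 4.

[35; 1, 22, 1, 70]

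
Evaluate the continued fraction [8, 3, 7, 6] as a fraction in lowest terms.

1123/135

Fold from the inside: start with 6/1.
  7 + 1/6 = 43/6
  3 + 6/43 = 135/43
  8 + 43/135 = 1123/135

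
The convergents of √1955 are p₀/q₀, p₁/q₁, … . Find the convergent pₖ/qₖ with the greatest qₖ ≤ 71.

2874/65

√1955 = [44; 4, 1, 1, 1, 4, 88, …] (period length 6).
Convergents:
  p_0/q_0 = 44/1
  p_1/q_1 = 177/4
  p_2/q_2 = 221/5
  p_3/q_3 = 398/9
  p_4/q_4 = 619/14
  p_5/q_5 = 2874/65
  p_6/q_6 = 253531/5734
q_5 = 65 ≤ 71 < 5734 = q_6, so the answer is 2874/65.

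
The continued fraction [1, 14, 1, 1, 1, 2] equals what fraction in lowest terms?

125/117

Fold from the inside: start with 2/1.
  1 + 1/2 = 3/2
  1 + 2/3 = 5/3
  1 + 3/5 = 8/5
  14 + 5/8 = 117/8
  1 + 8/117 = 125/117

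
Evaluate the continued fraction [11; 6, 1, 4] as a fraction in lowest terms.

379/34

Fold from the inside: start with 4/1.
  1 + 1/4 = 5/4
  6 + 4/5 = 34/5
  11 + 5/34 = 379/34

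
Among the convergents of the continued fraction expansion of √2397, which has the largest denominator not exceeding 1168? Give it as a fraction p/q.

56352/1151

√2397 = [48; 1, 23, 2, 23, 1, 96, …] (period length 6).
Convergents:
  p_0/q_0 = 48/1
  p_1/q_1 = 49/1
  p_2/q_2 = 1175/24
  p_3/q_3 = 2399/49
  p_4/q_4 = 56352/1151
  p_5/q_5 = 58751/1200
q_4 = 1151 ≤ 1168 < 1200 = q_5, so the answer is 56352/1151.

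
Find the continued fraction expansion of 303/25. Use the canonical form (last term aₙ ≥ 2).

[12; 8, 3]

303 = 12·25 + 3
25 = 8·3 + 1
3 = 3·1 + 0  (stop)
So 303/25 = [12; 8, 3].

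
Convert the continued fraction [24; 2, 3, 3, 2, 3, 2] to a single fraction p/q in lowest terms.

Fold from the inside: start with 2/1.
  3 + 1/2 = 7/2
  2 + 2/7 = 16/7
  3 + 7/16 = 55/16
  3 + 16/55 = 181/55
  2 + 55/181 = 417/181
  24 + 181/417 = 10189/417

10189/417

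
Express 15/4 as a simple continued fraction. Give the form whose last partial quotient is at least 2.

[3; 1, 3]

15 = 3*4 + 3
4 = 1*3 + 1
3 = 3*1 + 0  (stop)
So 15/4 = [3; 1, 3].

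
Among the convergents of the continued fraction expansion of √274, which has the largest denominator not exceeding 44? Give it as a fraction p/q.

629/38

√274 = [16; 1, 1, 4, 4, 1, 1, 32, …] (period length 7).
Convergents:
  p_0/q_0 = 16/1
  p_1/q_1 = 17/1
  p_2/q_2 = 33/2
  p_3/q_3 = 149/9
  p_4/q_4 = 629/38
  p_5/q_5 = 778/47
q_4 = 38 ≤ 44 < 47 = q_5, so the answer is 629/38.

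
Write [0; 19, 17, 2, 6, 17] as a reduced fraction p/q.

Fold from the inside: start with 17/1.
  6 + 1/17 = 103/17
  2 + 17/103 = 223/103
  17 + 103/223 = 3894/223
  19 + 223/3894 = 74209/3894
  0 + 3894/74209 = 3894/74209

3894/74209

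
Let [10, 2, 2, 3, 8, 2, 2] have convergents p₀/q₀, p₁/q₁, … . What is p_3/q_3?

177/17

Using pₖ = aₖpₖ₋₁ + pₖ₋₂, qₖ = aₖqₖ₋₁ + qₖ₋₂ (with p₋₁=1, p₋₂=0, q₋₁=0, q₋₂=1):
  k=0: a=10, p=10, q=1
  k=1: a=2, p=21, q=2
  k=2: a=2, p=52, q=5
  k=3: a=3, p=177, q=17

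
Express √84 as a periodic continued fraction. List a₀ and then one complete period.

a₀ = ⌊√84⌋ = 9.
With m₀=0, d₀=1 and mₖ₊₁ = dₖaₖ − mₖ, dₖ₊₁ = (n − mₖ₊₁²)/dₖ, aₖ₊₁ = ⌊(a₀+mₖ₊₁)/dₖ₊₁⌋:
  k=1: m=9, d=3, a=6
  k=2: m=9, d=1, a=18
d=1 and a=2a₀=18 at k=2, so the next step gives (m, d) = (9, 3) again — its k=1 value — and the period has length 2.

[9; 6, 18]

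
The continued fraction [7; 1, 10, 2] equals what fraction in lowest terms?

Fold from the inside: start with 2/1.
  10 + 1/2 = 21/2
  1 + 2/21 = 23/21
  7 + 21/23 = 182/23

182/23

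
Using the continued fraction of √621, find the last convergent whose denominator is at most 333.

7775/312

√621 = [24; 1, 11, 2, 11, 1, 48, …] (period length 6).
Convergents:
  p_0/q_0 = 24/1
  p_1/q_1 = 25/1
  p_2/q_2 = 299/12
  p_3/q_3 = 623/25
  p_4/q_4 = 7152/287
  p_5/q_5 = 7775/312
  p_6/q_6 = 380352/15263
q_5 = 312 ≤ 333 < 15263 = q_6, so the answer is 7775/312.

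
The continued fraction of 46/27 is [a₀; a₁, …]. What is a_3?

2

46 = 1·27 + 19   →  a_0 = 1
27 = 1·19 + 8   →  a_1 = 1
19 = 2·8 + 3   →  a_2 = 2
8 = 2·3 + 2   →  a_3 = 2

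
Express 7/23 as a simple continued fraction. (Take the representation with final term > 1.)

7 = 0*23 + 7
23 = 3*7 + 2
7 = 3*2 + 1
2 = 2*1 + 0  (stop)
So 7/23 = [0; 3, 3, 2].

[0; 3, 3, 2]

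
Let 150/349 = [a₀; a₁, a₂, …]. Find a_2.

3

150 = 0·349 + 150   →  a_0 = 0
349 = 2·150 + 49   →  a_1 = 2
150 = 3·49 + 3   →  a_2 = 3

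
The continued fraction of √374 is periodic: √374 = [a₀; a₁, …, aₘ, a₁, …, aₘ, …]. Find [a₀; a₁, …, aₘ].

[19; 2, 1, 18, 1, 2, 38]

a₀ = ⌊√374⌋ = 19.
With m₀=0, d₀=1 and mₖ₊₁ = dₖaₖ − mₖ, dₖ₊₁ = (n − mₖ₊₁²)/dₖ, aₖ₊₁ = ⌊(a₀+mₖ₊₁)/dₖ₊₁⌋:
  k=1: m=19, d=13, a=2
  k=2: m=7, d=25, a=1
  k=3: m=18, d=2, a=18
  k=4: m=18, d=25, a=1
  k=5: m=7, d=13, a=2
  k=6: m=19, d=1, a=38
d=1 and a=2a₀=38 at k=6, so the next step gives (m, d) = (19, 13) again — its k=1 value — and the period has length 6.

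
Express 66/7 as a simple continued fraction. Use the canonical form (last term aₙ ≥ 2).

66 = 9·7 + 3
7 = 2·3 + 1
3 = 3·1 + 0  (stop)
So 66/7 = [9; 2, 3].

[9; 2, 3]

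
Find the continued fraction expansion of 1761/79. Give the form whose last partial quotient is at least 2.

1761 = 22×79 + 23
79 = 3×23 + 10
23 = 2×10 + 3
10 = 3×3 + 1
3 = 3×1 + 0  (stop)
So 1761/79 = [22; 3, 2, 3, 3].

[22; 3, 2, 3, 3]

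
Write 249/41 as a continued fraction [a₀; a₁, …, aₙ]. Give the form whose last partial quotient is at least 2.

249 = 6×41 + 3
41 = 13×3 + 2
3 = 1×2 + 1
2 = 2×1 + 0  (stop)
So 249/41 = [6; 13, 1, 2].

[6; 13, 1, 2]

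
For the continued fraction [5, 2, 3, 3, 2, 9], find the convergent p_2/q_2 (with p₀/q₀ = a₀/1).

38/7

Using pₖ = aₖpₖ₋₁ + pₖ₋₂, qₖ = aₖqₖ₋₁ + qₖ₋₂ (with p₋₁=1, p₋₂=0, q₋₁=0, q₋₂=1):
  k=0: a=5, p=5, q=1
  k=1: a=2, p=11, q=2
  k=2: a=3, p=38, q=7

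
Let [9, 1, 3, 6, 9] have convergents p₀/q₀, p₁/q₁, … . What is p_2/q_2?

Using pₖ = aₖpₖ₋₁ + pₖ₋₂, qₖ = aₖqₖ₋₁ + qₖ₋₂ (with p₋₁=1, p₋₂=0, q₋₁=0, q₋₂=1):
  k=0: a=9, p=9, q=1
  k=1: a=1, p=10, q=1
  k=2: a=3, p=39, q=4

39/4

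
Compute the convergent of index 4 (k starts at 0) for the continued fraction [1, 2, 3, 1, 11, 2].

Using pₖ = aₖpₖ₋₁ + pₖ₋₂, qₖ = aₖqₖ₋₁ + qₖ₋₂ (with p₋₁=1, p₋₂=0, q₋₁=0, q₋₂=1):
  k=0: a=1, p=1, q=1
  k=1: a=2, p=3, q=2
  k=2: a=3, p=10, q=7
  k=3: a=1, p=13, q=9
  k=4: a=11, p=153, q=106

153/106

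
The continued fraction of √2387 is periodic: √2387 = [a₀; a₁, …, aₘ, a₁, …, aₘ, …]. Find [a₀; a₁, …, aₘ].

a₀ = ⌊√2387⌋ = 48.
With m₀=0, d₀=1 and mₖ₊₁ = dₖaₖ − mₖ, dₖ₊₁ = (n − mₖ₊₁²)/dₖ, aₖ₊₁ = ⌊(a₀+mₖ₊₁)/dₖ₊₁⌋:
  k=1: m=48, d=83, a=1
  k=2: m=35, d=14, a=5
  k=3: m=35, d=83, a=1
  k=4: m=48, d=1, a=96
d=1 and a=2a₀=96 at k=4, so the next step gives (m, d) = (48, 83) again — its k=1 value — and the period has length 4.

[48; 1, 5, 1, 96]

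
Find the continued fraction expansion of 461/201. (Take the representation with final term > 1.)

461 = 2*201 + 59
201 = 3*59 + 24
59 = 2*24 + 11
24 = 2*11 + 2
11 = 5*2 + 1
2 = 2*1 + 0  (stop)
So 461/201 = [2; 3, 2, 2, 5, 2].

[2; 3, 2, 2, 5, 2]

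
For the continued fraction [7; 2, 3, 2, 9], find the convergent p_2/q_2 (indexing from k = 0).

52/7

Using pₖ = aₖpₖ₋₁ + pₖ₋₂, qₖ = aₖqₖ₋₁ + qₖ₋₂ (with p₋₁=1, p₋₂=0, q₋₁=0, q₋₂=1):
  k=0: a=7, p=7, q=1
  k=1: a=2, p=15, q=2
  k=2: a=3, p=52, q=7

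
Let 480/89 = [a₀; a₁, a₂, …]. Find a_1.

480 = 5·89 + 35   →  a_0 = 5
89 = 2·35 + 19   →  a_1 = 2

2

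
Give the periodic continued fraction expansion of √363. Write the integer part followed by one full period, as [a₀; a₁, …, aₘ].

[19; 19, 38]

a₀ = ⌊√363⌋ = 19.
With m₀=0, d₀=1 and mₖ₊₁ = dₖaₖ − mₖ, dₖ₊₁ = (n − mₖ₊₁²)/dₖ, aₖ₊₁ = ⌊(a₀+mₖ₊₁)/dₖ₊₁⌋:
  k=1: m=19, d=2, a=19
  k=2: m=19, d=1, a=38
d=1 and a=2a₀=38 at k=2, so the next step gives (m, d) = (19, 2) again — its k=1 value — and the period has length 2.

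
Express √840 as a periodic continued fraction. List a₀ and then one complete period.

a₀ = ⌊√840⌋ = 28.
With m₀=0, d₀=1 and mₖ₊₁ = dₖaₖ − mₖ, dₖ₊₁ = (n − mₖ₊₁²)/dₖ, aₖ₊₁ = ⌊(a₀+mₖ₊₁)/dₖ₊₁⌋:
  k=1: m=28, d=56, a=1
  k=2: m=28, d=1, a=56
d=1 and a=2a₀=56 at k=2, so the next step gives (m, d) = (28, 56) again — its k=1 value — and the period has length 2.

[28; 1, 56]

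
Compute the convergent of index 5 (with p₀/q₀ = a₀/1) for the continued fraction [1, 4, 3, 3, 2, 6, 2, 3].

785/637

Using pₖ = aₖpₖ₋₁ + pₖ₋₂, qₖ = aₖqₖ₋₁ + qₖ₋₂ (with p₋₁=1, p₋₂=0, q₋₁=0, q₋₂=1):
  k=0: a=1, p=1, q=1
  k=1: a=4, p=5, q=4
  k=2: a=3, p=16, q=13
  k=3: a=3, p=53, q=43
  k=4: a=2, p=122, q=99
  k=5: a=6, p=785, q=637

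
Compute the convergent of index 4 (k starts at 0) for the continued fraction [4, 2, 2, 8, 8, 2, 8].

1502/341

Using pₖ = aₖpₖ₋₁ + pₖ₋₂, qₖ = aₖqₖ₋₁ + qₖ₋₂ (with p₋₁=1, p₋₂=0, q₋₁=0, q₋₂=1):
  k=0: a=4, p=4, q=1
  k=1: a=2, p=9, q=2
  k=2: a=2, p=22, q=5
  k=3: a=8, p=185, q=42
  k=4: a=8, p=1502, q=341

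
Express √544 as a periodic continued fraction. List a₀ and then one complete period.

a₀ = ⌊√544⌋ = 23.
With m₀=0, d₀=1 and mₖ₊₁ = dₖaₖ − mₖ, dₖ₊₁ = (n − mₖ₊₁²)/dₖ, aₖ₊₁ = ⌊(a₀+mₖ₊₁)/dₖ₊₁⌋:
  k=1: m=23, d=15, a=3
  k=2: m=22, d=4, a=11
  k=3: m=22, d=15, a=3
  k=4: m=23, d=1, a=46
d=1 and a=2a₀=46 at k=4, so the next step gives (m, d) = (23, 15) again — its k=1 value — and the period has length 4.

[23; 3, 11, 3, 46]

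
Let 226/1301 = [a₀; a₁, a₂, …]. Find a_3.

3

226 = 0·1301 + 226   →  a_0 = 0
1301 = 5·226 + 171   →  a_1 = 5
226 = 1·171 + 55   →  a_2 = 1
171 = 3·55 + 6   →  a_3 = 3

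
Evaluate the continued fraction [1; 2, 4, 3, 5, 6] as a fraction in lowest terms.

Fold from the inside: start with 6/1.
  5 + 1/6 = 31/6
  3 + 6/31 = 99/31
  4 + 31/99 = 427/99
  2 + 99/427 = 953/427
  1 + 427/953 = 1380/953

1380/953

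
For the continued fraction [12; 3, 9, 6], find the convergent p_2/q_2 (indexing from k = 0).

Using pₖ = aₖpₖ₋₁ + pₖ₋₂, qₖ = aₖqₖ₋₁ + qₖ₋₂ (with p₋₁=1, p₋₂=0, q₋₁=0, q₋₂=1):
  k=0: a=12, p=12, q=1
  k=1: a=3, p=37, q=3
  k=2: a=9, p=345, q=28

345/28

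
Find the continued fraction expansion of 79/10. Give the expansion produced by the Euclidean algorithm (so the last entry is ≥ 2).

[7; 1, 9]

79 = 7×10 + 9
10 = 1×9 + 1
9 = 9×1 + 0  (stop)
So 79/10 = [7; 1, 9].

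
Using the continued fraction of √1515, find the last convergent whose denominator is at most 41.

506/13

√1515 = [38; 1, 11, 1, 76, …] (period length 4).
Convergents:
  p_0/q_0 = 38/1
  p_1/q_1 = 39/1
  p_2/q_2 = 467/12
  p_3/q_3 = 506/13
  p_4/q_4 = 38923/1000
q_3 = 13 ≤ 41 < 1000 = q_4, so the answer is 506/13.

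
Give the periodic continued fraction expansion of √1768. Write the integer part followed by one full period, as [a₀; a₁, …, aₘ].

a₀ = ⌊√1768⌋ = 42.
With m₀=0, d₀=1 and mₖ₊₁ = dₖaₖ − mₖ, dₖ₊₁ = (n − mₖ₊₁²)/dₖ, aₖ₊₁ = ⌊(a₀+mₖ₊₁)/dₖ₊₁⌋:
  k=1: m=42, d=4, a=21
  k=2: m=42, d=1, a=84
d=1 and a=2a₀=84 at k=2, so the next step gives (m, d) = (42, 4) again — its k=1 value — and the period has length 2.

[42; 21, 84]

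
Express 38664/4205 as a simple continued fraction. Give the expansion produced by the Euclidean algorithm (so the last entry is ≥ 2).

38664 = 9*4205 + 819
4205 = 5*819 + 110
819 = 7*110 + 49
110 = 2*49 + 12
49 = 4*12 + 1
12 = 12*1 + 0  (stop)
So 38664/4205 = [9; 5, 7, 2, 4, 12].

[9; 5, 7, 2, 4, 12]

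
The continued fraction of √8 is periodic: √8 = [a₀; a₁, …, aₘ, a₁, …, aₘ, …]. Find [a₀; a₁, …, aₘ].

a₀ = ⌊√8⌋ = 2.
With m₀=0, d₀=1 and mₖ₊₁ = dₖaₖ − mₖ, dₖ₊₁ = (n − mₖ₊₁²)/dₖ, aₖ₊₁ = ⌊(a₀+mₖ₊₁)/dₖ₊₁⌋:
  k=1: m=2, d=4, a=1
  k=2: m=2, d=1, a=4
d=1 and a=2a₀=4 at k=2, so the next step gives (m, d) = (2, 4) again — its k=1 value — and the period has length 2.

[2; 1, 4]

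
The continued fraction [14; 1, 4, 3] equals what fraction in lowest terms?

237/16

Using pₖ = aₖpₖ₋₁ + pₖ₋₂ and qₖ = aₖqₖ₋₁ + qₖ₋₂:
  k=0: a=14, p=14, q=1
  k=1: a=1, p=15, q=1
  k=2: a=4, p=74, q=5
  k=3: a=3, p=237, q=16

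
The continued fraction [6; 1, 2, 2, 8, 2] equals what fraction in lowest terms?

Fold from the inside: start with 2/1.
  8 + 1/2 = 17/2
  2 + 2/17 = 36/17
  2 + 17/36 = 89/36
  1 + 36/89 = 125/89
  6 + 89/125 = 839/125

839/125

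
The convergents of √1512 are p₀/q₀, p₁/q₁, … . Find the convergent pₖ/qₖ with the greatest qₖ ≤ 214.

√1512 = [38; 1, 7, 1, 1, 1, 7, 1, 76, …] (period length 8).
Convergents:
  p_0/q_0 = 38/1
  p_1/q_1 = 39/1
  p_2/q_2 = 311/8
  p_3/q_3 = 350/9
  p_4/q_4 = 661/17
  p_5/q_5 = 1011/26
  p_6/q_6 = 7738/199
  p_7/q_7 = 8749/225
q_6 = 199 ≤ 214 < 225 = q_7, so the answer is 7738/199.

7738/199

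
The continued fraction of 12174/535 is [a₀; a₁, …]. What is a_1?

12174 = 22·535 + 404   →  a_0 = 22
535 = 1·404 + 131   →  a_1 = 1

1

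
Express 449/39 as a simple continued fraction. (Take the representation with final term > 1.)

449 = 11·39 + 20
39 = 1·20 + 19
20 = 1·19 + 1
19 = 19·1 + 0  (stop)
So 449/39 = [11; 1, 1, 19].

[11; 1, 1, 19]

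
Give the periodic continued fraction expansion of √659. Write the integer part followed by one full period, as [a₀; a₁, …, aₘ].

a₀ = ⌊√659⌋ = 25.
With m₀=0, d₀=1 and mₖ₊₁ = dₖaₖ − mₖ, dₖ₊₁ = (n − mₖ₊₁²)/dₖ, aₖ₊₁ = ⌊(a₀+mₖ₊₁)/dₖ₊₁⌋:
  k=1: m=25, d=34, a=1
  k=2: m=9, d=17, a=2
  k=3: m=25, d=2, a=25
  k=4: m=25, d=17, a=2
  k=5: m=9, d=34, a=1
  k=6: m=25, d=1, a=50
d=1 and a=2a₀=50 at k=6, so the next step gives (m, d) = (25, 34) again — its k=1 value — and the period has length 6.

[25; 1, 2, 25, 2, 1, 50]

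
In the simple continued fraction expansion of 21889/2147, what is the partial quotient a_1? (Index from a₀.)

21889 = 10·2147 + 419   →  a_0 = 10
2147 = 5·419 + 52   →  a_1 = 5

5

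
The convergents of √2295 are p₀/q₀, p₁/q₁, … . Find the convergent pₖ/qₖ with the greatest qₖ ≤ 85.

√2295 = [47; 1, 9, 1, 1, 1, 9, 1, 94, …] (period length 8).
Convergents:
  p_0/q_0 = 47/1
  p_1/q_1 = 48/1
  p_2/q_2 = 479/10
  p_3/q_3 = 527/11
  p_4/q_4 = 1006/21
  p_5/q_5 = 1533/32
  p_6/q_6 = 14803/309
q_5 = 32 ≤ 85 < 309 = q_6, so the answer is 1533/32.

1533/32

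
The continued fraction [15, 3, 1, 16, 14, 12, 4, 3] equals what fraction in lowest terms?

2297957/150649

Using pₖ = aₖpₖ₋₁ + pₖ₋₂ and qₖ = aₖqₖ₋₁ + qₖ₋₂:
  k=0: a=15, p=15, q=1
  k=1: a=3, p=46, q=3
  k=2: a=1, p=61, q=4
  k=3: a=16, p=1022, q=67
  k=4: a=14, p=14369, q=942
  k=5: a=12, p=173450, q=11371
  k=6: a=4, p=708169, q=46426
  k=7: a=3, p=2297957, q=150649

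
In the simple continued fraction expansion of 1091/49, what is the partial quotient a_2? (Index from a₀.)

1

1091 = 22·49 + 13   →  a_0 = 22
49 = 3·13 + 10   →  a_1 = 3
13 = 1·10 + 3   →  a_2 = 1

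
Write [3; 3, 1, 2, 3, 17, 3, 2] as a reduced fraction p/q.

Fold from the inside: start with 2/1.
  3 + 1/2 = 7/2
  17 + 2/7 = 121/7
  3 + 7/121 = 370/121
  2 + 121/370 = 861/370
  1 + 370/861 = 1231/861
  3 + 861/1231 = 4554/1231
  3 + 1231/4554 = 14893/4554

14893/4554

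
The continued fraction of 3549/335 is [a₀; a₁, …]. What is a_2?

3549 = 10·335 + 199   →  a_0 = 10
335 = 1·199 + 136   →  a_1 = 1
199 = 1·136 + 63   →  a_2 = 1

1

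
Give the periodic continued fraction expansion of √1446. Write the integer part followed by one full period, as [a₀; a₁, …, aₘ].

a₀ = ⌊√1446⌋ = 38.
With m₀=0, d₀=1 and mₖ₊₁ = dₖaₖ − mₖ, dₖ₊₁ = (n − mₖ₊₁²)/dₖ, aₖ₊₁ = ⌊(a₀+mₖ₊₁)/dₖ₊₁⌋:
  k=1: m=38, d=2, a=38
  k=2: m=38, d=1, a=76
d=1 and a=2a₀=76 at k=2, so the next step gives (m, d) = (38, 2) again — its k=1 value — and the period has length 2.

[38; 38, 76]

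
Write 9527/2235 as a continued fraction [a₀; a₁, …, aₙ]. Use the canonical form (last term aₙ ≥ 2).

9527 = 4*2235 + 587
2235 = 3*587 + 474
587 = 1*474 + 113
474 = 4*113 + 22
113 = 5*22 + 3
22 = 7*3 + 1
3 = 3*1 + 0  (stop)
So 9527/2235 = [4; 3, 1, 4, 5, 7, 3].

[4; 3, 1, 4, 5, 7, 3]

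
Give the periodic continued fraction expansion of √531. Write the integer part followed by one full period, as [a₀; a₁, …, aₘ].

a₀ = ⌊√531⌋ = 23.
With m₀=0, d₀=1 and mₖ₊₁ = dₖaₖ − mₖ, dₖ₊₁ = (n − mₖ₊₁²)/dₖ, aₖ₊₁ = ⌊(a₀+mₖ₊₁)/dₖ₊₁⌋:
  k=1: m=23, d=2, a=23
  k=2: m=23, d=1, a=46
d=1 and a=2a₀=46 at k=2, so the next step gives (m, d) = (23, 2) again — its k=1 value — and the period has length 2.

[23; 23, 46]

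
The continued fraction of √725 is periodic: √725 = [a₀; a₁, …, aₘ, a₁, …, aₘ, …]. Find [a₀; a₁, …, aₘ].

[26; 1, 12, 2, 12, 1, 52]

a₀ = ⌊√725⌋ = 26.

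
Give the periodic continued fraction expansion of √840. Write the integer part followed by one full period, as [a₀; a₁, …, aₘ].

[28; 1, 56]

a₀ = ⌊√840⌋ = 28.
With m₀=0, d₀=1 and mₖ₊₁ = dₖaₖ − mₖ, dₖ₊₁ = (n − mₖ₊₁²)/dₖ, aₖ₊₁ = ⌊(a₀+mₖ₊₁)/dₖ₊₁⌋:
  k=1: m=28, d=56, a=1
  k=2: m=28, d=1, a=56
d=1 and a=2a₀=56 at k=2, so the next step gives (m, d) = (28, 56) again — its k=1 value — and the period has length 2.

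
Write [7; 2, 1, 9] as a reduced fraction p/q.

Fold from the inside: start with 9/1.
  1 + 1/9 = 10/9
  2 + 9/10 = 29/10
  7 + 10/29 = 213/29

213/29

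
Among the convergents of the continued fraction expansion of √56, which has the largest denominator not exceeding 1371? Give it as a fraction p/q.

√56 = [7; 2, 14, …] (period length 2).
Convergents:
  p_0/q_0 = 7/1
  p_1/q_1 = 15/2
  p_2/q_2 = 217/29
  p_3/q_3 = 449/60
  p_4/q_4 = 6503/869
  p_5/q_5 = 13455/1798
q_4 = 869 ≤ 1371 < 1798 = q_5, so the answer is 6503/869.

6503/869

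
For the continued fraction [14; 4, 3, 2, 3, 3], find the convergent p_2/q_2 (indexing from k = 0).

Using pₖ = aₖpₖ₋₁ + pₖ₋₂, qₖ = aₖqₖ₋₁ + qₖ₋₂ (with p₋₁=1, p₋₂=0, q₋₁=0, q₋₂=1):
  k=0: a=14, p=14, q=1
  k=1: a=4, p=57, q=4
  k=2: a=3, p=185, q=13

185/13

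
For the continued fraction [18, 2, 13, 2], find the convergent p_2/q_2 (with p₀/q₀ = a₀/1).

Using pₖ = aₖpₖ₋₁ + pₖ₋₂, qₖ = aₖqₖ₋₁ + qₖ₋₂ (with p₋₁=1, p₋₂=0, q₋₁=0, q₋₂=1):
  k=0: a=18, p=18, q=1
  k=1: a=2, p=37, q=2
  k=2: a=13, p=499, q=27

499/27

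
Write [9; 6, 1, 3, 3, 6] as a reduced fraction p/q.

Fold from the inside: start with 6/1.
  3 + 1/6 = 19/6
  3 + 6/19 = 63/19
  1 + 19/63 = 82/63
  6 + 63/82 = 555/82
  9 + 82/555 = 5077/555

5077/555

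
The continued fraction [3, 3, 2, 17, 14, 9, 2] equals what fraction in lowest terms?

107905/32829

Using pₖ = aₖpₖ₋₁ + pₖ₋₂ and qₖ = aₖqₖ₋₁ + qₖ₋₂:
  k=0: a=3, p=3, q=1
  k=1: a=3, p=10, q=3
  k=2: a=2, p=23, q=7
  k=3: a=17, p=401, q=122
  k=4: a=14, p=5637, q=1715
  k=5: a=9, p=51134, q=15557
  k=6: a=2, p=107905, q=32829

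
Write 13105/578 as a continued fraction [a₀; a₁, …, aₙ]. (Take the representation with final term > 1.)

13105 = 22×578 + 389
578 = 1×389 + 189
389 = 2×189 + 11
189 = 17×11 + 2
11 = 5×2 + 1
2 = 2×1 + 0  (stop)
So 13105/578 = [22; 1, 2, 17, 5, 2].

[22; 1, 2, 17, 5, 2]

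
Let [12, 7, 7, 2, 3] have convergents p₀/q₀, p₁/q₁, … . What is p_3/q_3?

Using pₖ = aₖpₖ₋₁ + pₖ₋₂, qₖ = aₖqₖ₋₁ + qₖ₋₂ (with p₋₁=1, p₋₂=0, q₋₁=0, q₋₂=1):
  k=0: a=12, p=12, q=1
  k=1: a=7, p=85, q=7
  k=2: a=7, p=607, q=50
  k=3: a=2, p=1299, q=107

1299/107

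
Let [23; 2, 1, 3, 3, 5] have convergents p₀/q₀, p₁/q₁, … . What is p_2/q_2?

Using pₖ = aₖpₖ₋₁ + pₖ₋₂, qₖ = aₖqₖ₋₁ + qₖ₋₂ (with p₋₁=1, p₋₂=0, q₋₁=0, q₋₂=1):
  k=0: a=23, p=23, q=1
  k=1: a=2, p=47, q=2
  k=2: a=1, p=70, q=3

70/3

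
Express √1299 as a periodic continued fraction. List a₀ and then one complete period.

[36; 24, 72]

a₀ = ⌊√1299⌋ = 36.
With m₀=0, d₀=1 and mₖ₊₁ = dₖaₖ − mₖ, dₖ₊₁ = (n − mₖ₊₁²)/dₖ, aₖ₊₁ = ⌊(a₀+mₖ₊₁)/dₖ₊₁⌋:
  k=1: m=36, d=3, a=24
  k=2: m=36, d=1, a=72
d=1 and a=2a₀=72 at k=2, so the next step gives (m, d) = (36, 3) again — its k=1 value — and the period has length 2.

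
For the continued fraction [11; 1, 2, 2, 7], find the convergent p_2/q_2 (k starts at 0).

Using pₖ = aₖpₖ₋₁ + pₖ₋₂, qₖ = aₖqₖ₋₁ + qₖ₋₂ (with p₋₁=1, p₋₂=0, q₋₁=0, q₋₂=1):
  k=0: a=11, p=11, q=1
  k=1: a=1, p=12, q=1
  k=2: a=2, p=35, q=3

35/3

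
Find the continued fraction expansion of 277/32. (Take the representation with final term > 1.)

277 = 8×32 + 21
32 = 1×21 + 11
21 = 1×11 + 10
11 = 1×10 + 1
10 = 10×1 + 0  (stop)
So 277/32 = [8; 1, 1, 1, 10].

[8; 1, 1, 1, 10]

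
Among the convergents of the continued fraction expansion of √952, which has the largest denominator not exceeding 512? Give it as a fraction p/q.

√952 = [30; 1, 5, 1, 6, 1, 5, 1, 60, …] (period length 8).
Convergents:
  p_0/q_0 = 30/1
  p_1/q_1 = 31/1
  p_2/q_2 = 185/6
  p_3/q_3 = 216/7
  p_4/q_4 = 1481/48
  p_5/q_5 = 1697/55
  p_6/q_6 = 9966/323
  p_7/q_7 = 11663/378
  p_8/q_8 = 709746/23003
q_7 = 378 ≤ 512 < 23003 = q_8, so the answer is 11663/378.

11663/378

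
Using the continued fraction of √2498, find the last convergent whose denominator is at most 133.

√2498 = [49; 1, 48, 1, 98, …] (period length 4).
Convergents:
  p_0/q_0 = 49/1
  p_1/q_1 = 50/1
  p_2/q_2 = 2449/49
  p_3/q_3 = 2499/50
  p_4/q_4 = 247351/4949
q_3 = 50 ≤ 133 < 4949 = q_4, so the answer is 2499/50.

2499/50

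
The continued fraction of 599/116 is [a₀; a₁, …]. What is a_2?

9

599 = 5·116 + 19   →  a_0 = 5
116 = 6·19 + 2   →  a_1 = 6
19 = 9·2 + 1   →  a_2 = 9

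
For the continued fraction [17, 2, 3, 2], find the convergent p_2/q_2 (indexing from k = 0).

Using pₖ = aₖpₖ₋₁ + pₖ₋₂, qₖ = aₖqₖ₋₁ + qₖ₋₂ (with p₋₁=1, p₋₂=0, q₋₁=0, q₋₂=1):
  k=0: a=17, p=17, q=1
  k=1: a=2, p=35, q=2
  k=2: a=3, p=122, q=7

122/7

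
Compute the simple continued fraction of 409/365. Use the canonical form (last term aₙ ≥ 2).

409 = 1×365 + 44
365 = 8×44 + 13
44 = 3×13 + 5
13 = 2×5 + 3
5 = 1×3 + 2
3 = 1×2 + 1
2 = 2×1 + 0  (stop)
So 409/365 = [1; 8, 3, 2, 1, 1, 2].

[1; 8, 3, 2, 1, 1, 2]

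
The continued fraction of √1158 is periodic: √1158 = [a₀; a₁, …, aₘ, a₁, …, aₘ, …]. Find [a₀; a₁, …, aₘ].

[34; 34, 68]

a₀ = ⌊√1158⌋ = 34.
With m₀=0, d₀=1 and mₖ₊₁ = dₖaₖ − mₖ, dₖ₊₁ = (n − mₖ₊₁²)/dₖ, aₖ₊₁ = ⌊(a₀+mₖ₊₁)/dₖ₊₁⌋:
  k=1: m=34, d=2, a=34
  k=2: m=34, d=1, a=68
d=1 and a=2a₀=68 at k=2, so the next step gives (m, d) = (34, 2) again — its k=1 value — and the period has length 2.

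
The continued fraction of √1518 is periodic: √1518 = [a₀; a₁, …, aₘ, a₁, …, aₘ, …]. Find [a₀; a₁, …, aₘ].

[38; 1, 24, 1, 76]

a₀ = ⌊√1518⌋ = 38.
With m₀=0, d₀=1 and mₖ₊₁ = dₖaₖ − mₖ, dₖ₊₁ = (n − mₖ₊₁²)/dₖ, aₖ₊₁ = ⌊(a₀+mₖ₊₁)/dₖ₊₁⌋:
  k=1: m=38, d=74, a=1
  k=2: m=36, d=3, a=24
  k=3: m=36, d=74, a=1
  k=4: m=38, d=1, a=76
d=1 and a=2a₀=76 at k=4, so the next step gives (m, d) = (38, 74) again — its k=1 value — and the period has length 4.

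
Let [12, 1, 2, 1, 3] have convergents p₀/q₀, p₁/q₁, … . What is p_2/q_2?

Using pₖ = aₖpₖ₋₁ + pₖ₋₂, qₖ = aₖqₖ₋₁ + qₖ₋₂ (with p₋₁=1, p₋₂=0, q₋₁=0, q₋₂=1):
  k=0: a=12, p=12, q=1
  k=1: a=1, p=13, q=1
  k=2: a=2, p=38, q=3

38/3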